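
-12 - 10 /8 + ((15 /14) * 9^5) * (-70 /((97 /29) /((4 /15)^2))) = -94166.98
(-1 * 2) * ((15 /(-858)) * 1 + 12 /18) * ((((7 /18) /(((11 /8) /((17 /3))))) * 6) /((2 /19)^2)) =-47856326 /42471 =-1126.80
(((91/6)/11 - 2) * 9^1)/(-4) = 123/88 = 1.40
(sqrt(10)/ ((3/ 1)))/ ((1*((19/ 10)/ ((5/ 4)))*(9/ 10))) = 125*sqrt(10)/ 513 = 0.77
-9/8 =-1.12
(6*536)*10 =32160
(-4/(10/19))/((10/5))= -3.80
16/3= 5.33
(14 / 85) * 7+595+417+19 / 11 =948913 / 935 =1014.88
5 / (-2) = -5 / 2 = -2.50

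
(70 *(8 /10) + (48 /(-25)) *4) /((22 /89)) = 195.48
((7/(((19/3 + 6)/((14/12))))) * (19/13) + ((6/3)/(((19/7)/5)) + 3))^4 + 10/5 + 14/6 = 1149426450085193474611/334838930956081968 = 3432.77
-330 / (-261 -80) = 30 / 31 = 0.97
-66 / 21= -22 / 7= -3.14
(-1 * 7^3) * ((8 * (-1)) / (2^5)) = 85.75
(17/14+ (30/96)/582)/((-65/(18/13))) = -237561/9180080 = -0.03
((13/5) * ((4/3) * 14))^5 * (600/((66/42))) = 102815172032.83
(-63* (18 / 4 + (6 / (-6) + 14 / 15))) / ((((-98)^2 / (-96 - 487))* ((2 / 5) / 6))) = 99693 / 392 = 254.32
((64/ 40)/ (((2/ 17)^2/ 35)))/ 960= 2023/ 480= 4.21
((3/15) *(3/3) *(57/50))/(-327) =-0.00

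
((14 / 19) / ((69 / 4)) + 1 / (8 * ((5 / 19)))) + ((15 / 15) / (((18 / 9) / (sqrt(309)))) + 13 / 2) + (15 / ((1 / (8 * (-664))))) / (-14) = sqrt(309) / 2 + 2091785663 / 367080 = 5707.24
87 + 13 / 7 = 622 / 7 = 88.86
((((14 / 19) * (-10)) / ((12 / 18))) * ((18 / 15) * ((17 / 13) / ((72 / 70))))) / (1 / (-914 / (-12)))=-1903405 / 1482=-1284.35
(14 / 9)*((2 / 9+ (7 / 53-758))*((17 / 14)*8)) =-49149992 / 4293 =-11448.87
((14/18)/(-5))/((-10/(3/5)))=7/750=0.01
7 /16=0.44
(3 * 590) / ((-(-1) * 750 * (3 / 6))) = 118 / 25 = 4.72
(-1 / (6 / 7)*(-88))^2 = 94864 / 9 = 10540.44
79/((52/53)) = 4187/52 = 80.52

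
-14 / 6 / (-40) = 7 / 120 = 0.06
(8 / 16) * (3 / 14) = 3 / 28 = 0.11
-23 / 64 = -0.36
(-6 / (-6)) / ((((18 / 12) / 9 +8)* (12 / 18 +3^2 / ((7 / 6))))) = 9 / 616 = 0.01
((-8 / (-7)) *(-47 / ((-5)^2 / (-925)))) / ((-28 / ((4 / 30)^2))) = -13912 / 11025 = -1.26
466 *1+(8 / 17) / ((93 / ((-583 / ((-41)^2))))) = 1238465362 / 2657661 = 466.00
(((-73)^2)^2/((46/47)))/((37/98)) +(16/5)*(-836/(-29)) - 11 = 9483176633966/123395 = 76852195.26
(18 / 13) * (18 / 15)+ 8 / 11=1708 / 715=2.39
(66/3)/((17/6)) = 132/17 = 7.76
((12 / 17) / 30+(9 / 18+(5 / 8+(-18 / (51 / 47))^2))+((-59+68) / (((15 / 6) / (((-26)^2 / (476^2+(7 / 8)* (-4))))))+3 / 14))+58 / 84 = 277.23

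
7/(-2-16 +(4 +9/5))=-35/61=-0.57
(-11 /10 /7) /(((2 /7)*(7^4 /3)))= -33 /48020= -0.00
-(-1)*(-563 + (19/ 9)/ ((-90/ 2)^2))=-10260656/ 18225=-563.00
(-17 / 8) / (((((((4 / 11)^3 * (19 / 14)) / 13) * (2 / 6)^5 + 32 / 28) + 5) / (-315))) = 31522103613 / 289279448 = 108.97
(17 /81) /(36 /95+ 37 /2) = 190 /17091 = 0.01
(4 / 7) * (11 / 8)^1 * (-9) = -99 / 14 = -7.07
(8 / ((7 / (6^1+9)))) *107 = 12840 / 7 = 1834.29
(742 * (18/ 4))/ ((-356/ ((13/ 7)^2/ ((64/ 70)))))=-403065/ 11392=-35.38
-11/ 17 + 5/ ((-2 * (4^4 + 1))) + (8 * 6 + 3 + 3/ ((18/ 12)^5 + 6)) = 64064971/ 1267010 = 50.56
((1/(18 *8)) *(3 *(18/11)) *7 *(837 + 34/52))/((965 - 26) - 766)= 457359/395824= 1.16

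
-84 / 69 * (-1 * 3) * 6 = 504 / 23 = 21.91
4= 4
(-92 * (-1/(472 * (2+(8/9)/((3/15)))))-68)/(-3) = 465185/20532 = 22.66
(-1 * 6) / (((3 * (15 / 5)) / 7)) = -14 / 3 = -4.67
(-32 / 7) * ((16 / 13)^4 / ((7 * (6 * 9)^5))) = -65536 / 20081137508523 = -0.00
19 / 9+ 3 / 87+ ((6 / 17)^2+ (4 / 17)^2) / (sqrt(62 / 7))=26*sqrt(434) / 8959+ 560 / 261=2.21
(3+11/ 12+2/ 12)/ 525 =7/ 900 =0.01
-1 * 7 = -7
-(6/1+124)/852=-65/426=-0.15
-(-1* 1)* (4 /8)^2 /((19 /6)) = 3 /38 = 0.08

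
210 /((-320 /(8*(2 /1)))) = -21 /2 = -10.50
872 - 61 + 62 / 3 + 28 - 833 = 80 / 3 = 26.67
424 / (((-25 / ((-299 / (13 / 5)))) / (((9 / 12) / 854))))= 3657 / 2135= 1.71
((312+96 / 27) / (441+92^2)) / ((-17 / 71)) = -40328 / 272493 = -0.15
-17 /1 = -17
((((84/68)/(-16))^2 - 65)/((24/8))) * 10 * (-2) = 24042595/55488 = 433.29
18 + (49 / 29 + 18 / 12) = 1229 / 58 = 21.19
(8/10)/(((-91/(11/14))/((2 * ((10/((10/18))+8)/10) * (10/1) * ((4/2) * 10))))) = -352/49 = -7.18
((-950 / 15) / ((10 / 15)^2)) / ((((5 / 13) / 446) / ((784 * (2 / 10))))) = -25910102.40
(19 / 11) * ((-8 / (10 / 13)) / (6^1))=-494 / 165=-2.99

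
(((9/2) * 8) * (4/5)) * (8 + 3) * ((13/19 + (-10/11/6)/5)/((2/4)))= 7872/19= 414.32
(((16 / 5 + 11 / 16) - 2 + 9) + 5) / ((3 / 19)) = 24149 / 240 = 100.62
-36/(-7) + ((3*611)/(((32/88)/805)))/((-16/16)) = -113618361/28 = -4057798.61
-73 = -73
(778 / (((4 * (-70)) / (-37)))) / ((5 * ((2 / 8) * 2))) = 14393 / 350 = 41.12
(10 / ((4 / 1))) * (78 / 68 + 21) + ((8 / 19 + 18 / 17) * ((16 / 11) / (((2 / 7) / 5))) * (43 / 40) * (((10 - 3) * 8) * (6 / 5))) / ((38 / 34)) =3362078619 / 1350140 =2490.17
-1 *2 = -2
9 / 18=1 / 2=0.50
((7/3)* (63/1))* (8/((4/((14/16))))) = 1029/4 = 257.25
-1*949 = -949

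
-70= -70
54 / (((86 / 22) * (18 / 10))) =330 / 43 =7.67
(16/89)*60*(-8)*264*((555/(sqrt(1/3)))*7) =-7876915200*sqrt(3)/89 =-153294576.78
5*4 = 20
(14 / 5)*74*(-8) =-8288 / 5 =-1657.60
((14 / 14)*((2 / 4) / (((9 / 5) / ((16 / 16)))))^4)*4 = 625 / 26244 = 0.02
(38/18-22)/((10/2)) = -179/45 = -3.98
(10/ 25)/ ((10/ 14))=14/ 25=0.56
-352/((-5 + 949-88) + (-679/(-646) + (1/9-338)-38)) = -2046528/2797477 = -0.73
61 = 61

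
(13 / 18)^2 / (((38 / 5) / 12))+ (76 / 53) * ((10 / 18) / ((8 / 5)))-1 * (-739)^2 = -14848447939 / 27189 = -546119.68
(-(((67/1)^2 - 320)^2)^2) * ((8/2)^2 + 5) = -6343761914169141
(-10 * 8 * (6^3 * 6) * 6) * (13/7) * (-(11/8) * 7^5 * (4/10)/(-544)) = -333729396/17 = -19631140.94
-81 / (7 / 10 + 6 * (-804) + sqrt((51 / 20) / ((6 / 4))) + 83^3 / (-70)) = 19845 * sqrt(170) / 413520545197 + 2578200030 / 413520545197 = 0.01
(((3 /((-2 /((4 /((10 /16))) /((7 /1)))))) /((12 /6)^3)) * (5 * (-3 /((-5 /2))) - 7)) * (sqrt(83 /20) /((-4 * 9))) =-sqrt(415) /2100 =-0.01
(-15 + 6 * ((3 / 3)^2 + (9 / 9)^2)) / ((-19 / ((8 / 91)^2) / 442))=6528 / 12103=0.54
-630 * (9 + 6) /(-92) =4725 /46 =102.72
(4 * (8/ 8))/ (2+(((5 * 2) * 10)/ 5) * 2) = 2/ 21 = 0.10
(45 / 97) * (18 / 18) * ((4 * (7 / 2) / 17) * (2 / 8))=0.10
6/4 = 3/2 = 1.50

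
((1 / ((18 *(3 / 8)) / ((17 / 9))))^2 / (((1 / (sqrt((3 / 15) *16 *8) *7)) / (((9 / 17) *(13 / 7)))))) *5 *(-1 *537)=-5063552 *sqrt(10) / 2187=-7321.61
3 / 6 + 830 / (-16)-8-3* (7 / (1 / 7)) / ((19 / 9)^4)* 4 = -92765419 / 1042568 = -88.98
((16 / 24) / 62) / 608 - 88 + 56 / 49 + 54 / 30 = -168331453 / 1979040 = -85.06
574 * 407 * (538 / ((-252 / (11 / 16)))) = -49376833 / 144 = -342894.67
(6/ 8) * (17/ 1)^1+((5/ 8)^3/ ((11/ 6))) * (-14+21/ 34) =1050111/ 95744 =10.97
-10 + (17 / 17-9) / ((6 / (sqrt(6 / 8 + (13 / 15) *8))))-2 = -12-2 *sqrt(6915) / 45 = -15.70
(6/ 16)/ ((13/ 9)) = 27/ 104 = 0.26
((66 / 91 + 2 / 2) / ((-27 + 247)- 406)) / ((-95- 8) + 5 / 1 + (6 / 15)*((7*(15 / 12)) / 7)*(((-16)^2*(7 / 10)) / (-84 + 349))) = 208025 / 2190258252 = 0.00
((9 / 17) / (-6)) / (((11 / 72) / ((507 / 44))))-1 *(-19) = 25394 / 2057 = 12.35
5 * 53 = 265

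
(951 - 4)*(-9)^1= -8523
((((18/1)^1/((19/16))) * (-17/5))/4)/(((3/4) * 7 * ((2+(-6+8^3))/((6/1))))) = -2448/84455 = -0.03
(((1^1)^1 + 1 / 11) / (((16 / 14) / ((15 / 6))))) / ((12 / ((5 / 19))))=175 / 3344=0.05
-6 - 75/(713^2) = -3050289/508369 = -6.00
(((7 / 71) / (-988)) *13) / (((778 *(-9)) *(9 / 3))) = 7 / 113348376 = 0.00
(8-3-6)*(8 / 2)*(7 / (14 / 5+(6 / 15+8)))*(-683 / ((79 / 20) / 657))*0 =0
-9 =-9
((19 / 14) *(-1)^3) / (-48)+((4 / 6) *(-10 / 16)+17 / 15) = 2503 / 3360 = 0.74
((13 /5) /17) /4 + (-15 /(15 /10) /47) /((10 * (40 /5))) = 1137 /31960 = 0.04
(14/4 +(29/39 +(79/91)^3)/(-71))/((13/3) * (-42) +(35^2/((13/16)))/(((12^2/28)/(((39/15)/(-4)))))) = -3351762123/358794745946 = -0.01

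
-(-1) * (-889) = -889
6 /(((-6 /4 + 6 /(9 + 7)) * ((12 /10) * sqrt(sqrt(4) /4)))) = -40 * sqrt(2) /9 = -6.29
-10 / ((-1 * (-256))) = -5 / 128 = -0.04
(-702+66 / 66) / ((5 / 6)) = -4206 / 5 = -841.20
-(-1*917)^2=-840889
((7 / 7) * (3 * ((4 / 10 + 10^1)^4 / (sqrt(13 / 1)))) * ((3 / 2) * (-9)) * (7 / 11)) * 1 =-159449472 * sqrt(13) / 6875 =-83622.29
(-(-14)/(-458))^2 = 0.00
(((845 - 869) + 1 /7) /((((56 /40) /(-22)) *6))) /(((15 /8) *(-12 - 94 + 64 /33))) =-80828 /252399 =-0.32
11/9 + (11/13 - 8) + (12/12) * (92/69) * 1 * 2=-382/117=-3.26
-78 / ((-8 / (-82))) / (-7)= 114.21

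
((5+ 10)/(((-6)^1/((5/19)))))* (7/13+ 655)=-106525/247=-431.28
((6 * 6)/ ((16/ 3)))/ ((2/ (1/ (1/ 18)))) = 243/ 4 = 60.75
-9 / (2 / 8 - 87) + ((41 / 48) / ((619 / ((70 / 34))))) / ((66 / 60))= 102500317 / 963990984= 0.11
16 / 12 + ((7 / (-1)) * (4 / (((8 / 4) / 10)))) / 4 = -101 / 3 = -33.67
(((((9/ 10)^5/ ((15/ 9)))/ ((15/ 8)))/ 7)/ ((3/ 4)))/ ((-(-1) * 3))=6561/ 546875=0.01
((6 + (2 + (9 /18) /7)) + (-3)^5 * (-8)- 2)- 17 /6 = 1947.24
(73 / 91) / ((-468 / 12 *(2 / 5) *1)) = -365 / 7098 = -0.05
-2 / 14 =-1 / 7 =-0.14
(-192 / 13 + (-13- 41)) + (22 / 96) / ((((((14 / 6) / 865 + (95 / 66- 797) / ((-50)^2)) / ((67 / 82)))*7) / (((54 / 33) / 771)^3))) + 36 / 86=-6147141779950921342146 / 89935412870388868783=-68.35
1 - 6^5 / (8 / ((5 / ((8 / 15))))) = -18223 / 2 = -9111.50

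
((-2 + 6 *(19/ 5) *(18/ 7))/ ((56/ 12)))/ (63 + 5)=2973/ 16660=0.18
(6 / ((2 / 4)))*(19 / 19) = 12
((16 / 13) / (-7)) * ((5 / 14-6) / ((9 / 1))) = 632 / 5733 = 0.11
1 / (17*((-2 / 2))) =-1 / 17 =-0.06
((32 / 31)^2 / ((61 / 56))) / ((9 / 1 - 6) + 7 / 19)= 17024 / 58621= 0.29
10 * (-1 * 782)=-7820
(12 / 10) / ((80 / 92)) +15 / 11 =1509 / 550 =2.74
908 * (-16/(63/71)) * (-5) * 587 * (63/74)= 1513708640/37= 40911044.32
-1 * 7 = -7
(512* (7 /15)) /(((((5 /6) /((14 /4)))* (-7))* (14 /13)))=-3328 /25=-133.12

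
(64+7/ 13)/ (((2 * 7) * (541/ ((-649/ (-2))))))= 544511/ 196924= 2.77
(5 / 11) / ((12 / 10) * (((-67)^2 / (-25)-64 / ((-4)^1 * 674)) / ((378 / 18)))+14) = 1474375 / 12133704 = 0.12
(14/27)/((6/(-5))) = -35/81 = -0.43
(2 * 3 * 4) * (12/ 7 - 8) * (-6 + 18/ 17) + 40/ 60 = 746.08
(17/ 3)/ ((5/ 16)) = 272/ 15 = 18.13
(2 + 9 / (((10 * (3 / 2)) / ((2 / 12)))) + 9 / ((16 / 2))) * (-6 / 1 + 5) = -129 / 40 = -3.22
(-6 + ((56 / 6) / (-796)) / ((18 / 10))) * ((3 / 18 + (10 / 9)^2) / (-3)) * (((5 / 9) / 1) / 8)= 36629855 / 188012016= 0.19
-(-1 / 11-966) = 10627 / 11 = 966.09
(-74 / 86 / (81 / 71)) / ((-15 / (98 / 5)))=257446 / 261225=0.99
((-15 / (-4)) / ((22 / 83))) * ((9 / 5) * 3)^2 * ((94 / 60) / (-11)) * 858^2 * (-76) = 82183814271 / 25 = 3287352570.84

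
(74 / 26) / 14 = 37 / 182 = 0.20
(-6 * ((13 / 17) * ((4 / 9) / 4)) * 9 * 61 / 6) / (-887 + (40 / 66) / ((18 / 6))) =78507 / 1492481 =0.05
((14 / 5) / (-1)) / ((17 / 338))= -4732 / 85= -55.67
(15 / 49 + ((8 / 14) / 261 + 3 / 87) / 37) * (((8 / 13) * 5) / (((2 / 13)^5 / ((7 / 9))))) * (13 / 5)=13489445983 / 608391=22172.33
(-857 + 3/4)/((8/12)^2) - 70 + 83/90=-1436861/720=-1995.64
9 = 9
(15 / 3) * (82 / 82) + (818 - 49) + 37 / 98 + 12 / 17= 1291289 / 1666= 775.08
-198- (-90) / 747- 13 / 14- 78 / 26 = -234501 / 1162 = -201.81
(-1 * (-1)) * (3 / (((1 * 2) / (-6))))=-9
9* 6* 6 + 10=334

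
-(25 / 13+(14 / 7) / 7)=-201 / 91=-2.21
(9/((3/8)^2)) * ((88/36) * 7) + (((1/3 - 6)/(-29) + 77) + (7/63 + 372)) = 403093/261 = 1544.42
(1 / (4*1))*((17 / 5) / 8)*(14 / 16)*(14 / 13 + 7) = 2499 / 3328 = 0.75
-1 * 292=-292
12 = 12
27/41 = 0.66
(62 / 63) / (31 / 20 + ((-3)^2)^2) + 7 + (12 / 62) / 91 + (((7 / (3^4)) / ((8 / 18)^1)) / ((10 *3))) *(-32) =329210309 / 48366045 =6.81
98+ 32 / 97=9538 / 97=98.33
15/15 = 1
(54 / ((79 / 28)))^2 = 2286144 / 6241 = 366.31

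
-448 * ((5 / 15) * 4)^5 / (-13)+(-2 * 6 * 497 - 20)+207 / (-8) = -148211545 / 25272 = -5864.65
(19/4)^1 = 19/4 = 4.75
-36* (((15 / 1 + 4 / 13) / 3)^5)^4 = -5153139370418716.09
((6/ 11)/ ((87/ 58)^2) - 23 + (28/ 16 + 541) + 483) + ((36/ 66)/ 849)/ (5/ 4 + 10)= 51092437/ 50940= 1002.99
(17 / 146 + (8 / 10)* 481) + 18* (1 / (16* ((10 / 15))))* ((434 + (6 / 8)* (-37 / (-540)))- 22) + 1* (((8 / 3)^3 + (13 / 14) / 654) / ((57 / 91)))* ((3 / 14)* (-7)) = 1081382272319 / 1044976896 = 1034.84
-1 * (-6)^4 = -1296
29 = 29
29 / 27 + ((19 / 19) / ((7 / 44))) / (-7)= 233 / 1323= 0.18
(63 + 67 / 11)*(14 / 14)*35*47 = 1250200 / 11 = 113654.55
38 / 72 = 0.53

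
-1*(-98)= 98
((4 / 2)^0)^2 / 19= 1 / 19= 0.05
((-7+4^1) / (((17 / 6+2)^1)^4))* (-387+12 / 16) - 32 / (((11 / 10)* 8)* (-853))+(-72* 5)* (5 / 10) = -1180436054480 / 6636417623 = -177.87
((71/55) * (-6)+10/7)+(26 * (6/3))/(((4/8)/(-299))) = -11974392/385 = -31102.32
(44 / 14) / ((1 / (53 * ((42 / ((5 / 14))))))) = 97944 / 5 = 19588.80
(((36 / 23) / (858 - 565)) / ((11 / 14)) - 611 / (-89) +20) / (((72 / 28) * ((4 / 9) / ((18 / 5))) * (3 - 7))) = -2233819917 / 105559696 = -21.16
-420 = -420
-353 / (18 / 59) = -20827 / 18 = -1157.06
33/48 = 11/16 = 0.69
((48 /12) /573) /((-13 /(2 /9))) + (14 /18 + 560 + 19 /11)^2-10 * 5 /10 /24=61601269442179 /194687064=316411.72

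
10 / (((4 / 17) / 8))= 340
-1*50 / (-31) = 50 / 31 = 1.61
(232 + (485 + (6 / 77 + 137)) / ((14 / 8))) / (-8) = -39581 / 539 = -73.43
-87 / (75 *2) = -29 / 50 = -0.58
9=9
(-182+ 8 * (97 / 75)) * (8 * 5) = -102992 / 15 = -6866.13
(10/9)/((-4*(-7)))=5/126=0.04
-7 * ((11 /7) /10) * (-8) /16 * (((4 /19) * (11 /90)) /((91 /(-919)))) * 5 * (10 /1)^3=-11119900 /15561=-714.60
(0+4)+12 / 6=6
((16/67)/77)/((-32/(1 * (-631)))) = 631/10318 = 0.06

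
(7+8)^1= 15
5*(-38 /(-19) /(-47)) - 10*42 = -19750 /47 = -420.21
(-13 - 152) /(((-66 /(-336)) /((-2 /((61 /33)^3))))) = 60374160 /226981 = 265.99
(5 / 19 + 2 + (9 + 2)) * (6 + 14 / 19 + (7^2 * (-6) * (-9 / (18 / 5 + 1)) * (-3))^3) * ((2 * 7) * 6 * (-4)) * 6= 603514856819414227968 / 4392287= 137403329249526.32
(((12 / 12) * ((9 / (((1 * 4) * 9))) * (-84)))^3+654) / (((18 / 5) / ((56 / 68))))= -100415 / 51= -1968.92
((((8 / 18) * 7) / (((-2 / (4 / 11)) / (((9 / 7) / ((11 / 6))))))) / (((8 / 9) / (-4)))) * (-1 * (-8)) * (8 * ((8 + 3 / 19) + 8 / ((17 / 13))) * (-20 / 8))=-159356160 / 39083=-4077.38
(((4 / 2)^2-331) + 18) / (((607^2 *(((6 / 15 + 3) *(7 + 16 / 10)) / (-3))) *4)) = 23175 / 1077344876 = 0.00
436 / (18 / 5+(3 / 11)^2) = 263780 / 2223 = 118.66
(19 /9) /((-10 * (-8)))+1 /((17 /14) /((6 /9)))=7043 /12240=0.58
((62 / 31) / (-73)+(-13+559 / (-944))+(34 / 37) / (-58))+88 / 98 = -12.74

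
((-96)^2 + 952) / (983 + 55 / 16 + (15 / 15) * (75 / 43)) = 6995584 / 679869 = 10.29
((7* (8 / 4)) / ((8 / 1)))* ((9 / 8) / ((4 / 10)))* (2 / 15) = 21 / 32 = 0.66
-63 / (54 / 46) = -53.67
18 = 18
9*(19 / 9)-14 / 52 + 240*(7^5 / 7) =14982727 / 26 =576258.73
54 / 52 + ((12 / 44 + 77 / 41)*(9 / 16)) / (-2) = 40671 / 93808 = 0.43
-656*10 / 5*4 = -5248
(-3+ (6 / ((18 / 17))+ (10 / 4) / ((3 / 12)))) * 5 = 190 / 3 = 63.33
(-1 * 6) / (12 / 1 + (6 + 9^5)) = -2 / 19689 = -0.00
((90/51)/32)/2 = 15/544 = 0.03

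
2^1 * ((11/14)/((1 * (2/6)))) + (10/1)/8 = 167/28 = 5.96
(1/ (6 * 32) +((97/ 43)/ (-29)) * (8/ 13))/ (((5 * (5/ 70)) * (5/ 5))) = -0.12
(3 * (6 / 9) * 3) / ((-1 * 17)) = -6 / 17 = -0.35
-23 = -23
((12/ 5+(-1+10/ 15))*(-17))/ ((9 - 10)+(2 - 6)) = 527/ 75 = 7.03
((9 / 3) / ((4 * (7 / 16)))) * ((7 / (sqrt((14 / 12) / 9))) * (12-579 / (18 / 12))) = -12465.24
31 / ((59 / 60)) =1860 / 59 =31.53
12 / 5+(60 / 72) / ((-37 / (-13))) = 2989 / 1110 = 2.69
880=880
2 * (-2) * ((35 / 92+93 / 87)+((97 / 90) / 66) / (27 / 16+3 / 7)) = -1368217603 / 234747315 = -5.83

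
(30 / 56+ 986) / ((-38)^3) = -27623 / 1536416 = -0.02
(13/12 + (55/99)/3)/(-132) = -137/14256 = -0.01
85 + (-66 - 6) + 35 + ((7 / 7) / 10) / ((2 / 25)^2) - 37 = 213 / 8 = 26.62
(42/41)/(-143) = -42/5863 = -0.01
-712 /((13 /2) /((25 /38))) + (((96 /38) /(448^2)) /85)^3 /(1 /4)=-1947296691836472524799649 /27021476566494871552000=-72.06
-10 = -10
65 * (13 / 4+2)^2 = 28665 / 16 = 1791.56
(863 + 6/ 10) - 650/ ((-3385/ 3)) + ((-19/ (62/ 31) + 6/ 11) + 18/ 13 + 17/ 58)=12028804547/ 14037595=856.90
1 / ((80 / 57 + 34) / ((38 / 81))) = 361 / 27243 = 0.01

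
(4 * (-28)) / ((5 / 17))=-1904 / 5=-380.80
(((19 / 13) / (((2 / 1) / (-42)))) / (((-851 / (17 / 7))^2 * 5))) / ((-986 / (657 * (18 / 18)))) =636633 / 19111664390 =0.00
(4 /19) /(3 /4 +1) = 0.12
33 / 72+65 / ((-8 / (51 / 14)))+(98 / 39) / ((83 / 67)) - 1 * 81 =-39195161 / 362544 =-108.11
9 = 9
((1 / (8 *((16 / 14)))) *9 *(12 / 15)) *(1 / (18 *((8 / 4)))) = 7 / 320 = 0.02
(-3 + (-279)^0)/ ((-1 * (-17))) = -2/ 17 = -0.12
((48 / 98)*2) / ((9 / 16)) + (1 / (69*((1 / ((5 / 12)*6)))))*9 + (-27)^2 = 4943479 / 6762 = 731.07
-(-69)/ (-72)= -23/ 24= -0.96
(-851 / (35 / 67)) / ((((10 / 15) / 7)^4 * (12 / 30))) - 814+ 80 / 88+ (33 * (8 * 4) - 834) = -17425344485 / 352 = -49503819.56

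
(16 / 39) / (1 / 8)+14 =674 / 39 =17.28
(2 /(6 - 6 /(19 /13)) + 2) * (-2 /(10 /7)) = -77 /18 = -4.28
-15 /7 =-2.14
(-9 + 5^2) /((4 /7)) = 28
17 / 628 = 0.03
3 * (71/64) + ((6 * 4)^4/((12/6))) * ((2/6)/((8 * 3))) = 147669/64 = 2307.33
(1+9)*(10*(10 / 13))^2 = 591.72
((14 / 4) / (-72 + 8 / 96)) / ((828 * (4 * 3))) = -7 / 1429128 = -0.00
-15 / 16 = -0.94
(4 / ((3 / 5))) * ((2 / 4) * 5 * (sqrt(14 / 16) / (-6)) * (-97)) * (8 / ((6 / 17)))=41225 * sqrt(14) / 27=5712.96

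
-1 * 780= -780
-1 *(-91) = 91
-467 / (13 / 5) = -2335 / 13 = -179.62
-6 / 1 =-6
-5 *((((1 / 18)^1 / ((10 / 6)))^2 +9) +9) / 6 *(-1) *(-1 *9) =-16201 / 120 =-135.01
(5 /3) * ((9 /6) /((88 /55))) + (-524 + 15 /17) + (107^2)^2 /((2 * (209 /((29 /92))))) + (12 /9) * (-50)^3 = -268064346565 /3922512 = -68339.97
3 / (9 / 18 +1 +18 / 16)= 8 / 7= 1.14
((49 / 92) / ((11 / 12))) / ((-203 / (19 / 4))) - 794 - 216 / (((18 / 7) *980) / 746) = -881275709 / 1027180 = -857.96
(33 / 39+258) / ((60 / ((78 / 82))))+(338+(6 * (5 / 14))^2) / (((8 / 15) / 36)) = 185865067 / 8036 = 23129.05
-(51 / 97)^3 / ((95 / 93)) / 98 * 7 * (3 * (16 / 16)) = -37009629 / 1213855090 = -0.03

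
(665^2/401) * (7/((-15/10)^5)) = -99058400/97443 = -1016.58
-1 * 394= -394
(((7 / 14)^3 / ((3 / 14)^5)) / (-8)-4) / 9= -18751 / 4374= -4.29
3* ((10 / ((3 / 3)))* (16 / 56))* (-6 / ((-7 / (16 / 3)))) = 1920 / 49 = 39.18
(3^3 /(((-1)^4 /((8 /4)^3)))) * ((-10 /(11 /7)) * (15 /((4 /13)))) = -737100 /11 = -67009.09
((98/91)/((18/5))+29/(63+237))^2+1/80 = 11578643/68445000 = 0.17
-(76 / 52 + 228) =-2983 / 13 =-229.46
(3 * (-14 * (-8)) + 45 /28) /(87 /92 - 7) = -217419 /3899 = -55.76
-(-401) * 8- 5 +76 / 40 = 3204.90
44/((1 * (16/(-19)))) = -209/4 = -52.25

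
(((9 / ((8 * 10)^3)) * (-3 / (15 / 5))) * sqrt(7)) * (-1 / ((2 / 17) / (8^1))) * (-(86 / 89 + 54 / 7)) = -25857 * sqrt(7) / 2492000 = -0.03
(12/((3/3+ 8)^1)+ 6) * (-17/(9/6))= -748/9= -83.11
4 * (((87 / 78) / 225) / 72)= 29 / 105300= 0.00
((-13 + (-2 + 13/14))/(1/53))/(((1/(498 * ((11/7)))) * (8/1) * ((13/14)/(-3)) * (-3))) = -78565.66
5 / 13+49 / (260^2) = 26049 / 67600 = 0.39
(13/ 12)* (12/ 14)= 13/ 14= 0.93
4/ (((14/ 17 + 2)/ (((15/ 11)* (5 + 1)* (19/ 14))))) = 15.73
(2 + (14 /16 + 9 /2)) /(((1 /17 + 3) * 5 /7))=7021 /2080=3.38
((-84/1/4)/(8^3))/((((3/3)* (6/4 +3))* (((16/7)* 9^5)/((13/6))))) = -637/4353564672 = -0.00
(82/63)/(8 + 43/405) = 0.16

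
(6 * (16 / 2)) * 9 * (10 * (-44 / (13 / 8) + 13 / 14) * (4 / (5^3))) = -8223552 / 2275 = -3614.75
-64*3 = -192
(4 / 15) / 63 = 4 / 945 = 0.00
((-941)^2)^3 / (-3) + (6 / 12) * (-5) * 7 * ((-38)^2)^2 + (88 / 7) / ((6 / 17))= -1619998177371488073 / 7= -231428311053069724.71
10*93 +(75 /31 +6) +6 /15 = 145517 /155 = 938.82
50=50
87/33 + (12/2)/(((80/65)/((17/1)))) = 7525/88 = 85.51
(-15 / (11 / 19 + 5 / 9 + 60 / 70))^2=56.72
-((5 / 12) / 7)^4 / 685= -125 / 6820837632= -0.00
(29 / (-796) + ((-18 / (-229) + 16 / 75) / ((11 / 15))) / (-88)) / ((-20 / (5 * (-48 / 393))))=-4516698 / 3611729605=-0.00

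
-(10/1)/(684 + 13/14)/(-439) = 0.00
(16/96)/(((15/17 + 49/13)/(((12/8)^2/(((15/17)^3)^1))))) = 1085773/9252000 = 0.12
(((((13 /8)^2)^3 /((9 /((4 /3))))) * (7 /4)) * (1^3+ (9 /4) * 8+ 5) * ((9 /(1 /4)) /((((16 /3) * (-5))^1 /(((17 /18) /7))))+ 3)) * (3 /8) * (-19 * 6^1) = -72358693719 /5242880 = -13801.33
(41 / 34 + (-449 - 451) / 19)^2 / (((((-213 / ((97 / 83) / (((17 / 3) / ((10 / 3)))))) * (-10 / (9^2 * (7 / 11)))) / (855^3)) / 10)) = 12830583441476233125 / 57904618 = 221581350238.36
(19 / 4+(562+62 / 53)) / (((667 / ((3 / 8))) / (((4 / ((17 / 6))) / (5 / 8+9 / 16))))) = 4334364 / 11418373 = 0.38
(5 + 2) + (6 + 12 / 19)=259 / 19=13.63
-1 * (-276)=276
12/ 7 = 1.71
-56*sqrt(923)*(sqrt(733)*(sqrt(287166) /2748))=-14*sqrt(194284741794) /687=-8982.36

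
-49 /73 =-0.67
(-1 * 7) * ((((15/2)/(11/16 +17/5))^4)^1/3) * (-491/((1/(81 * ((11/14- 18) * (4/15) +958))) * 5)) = 28312144128000000/141158161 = 200570366.80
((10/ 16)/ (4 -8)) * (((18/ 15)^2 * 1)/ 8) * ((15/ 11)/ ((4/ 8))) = -27/ 352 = -0.08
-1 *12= -12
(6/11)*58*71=24708/11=2246.18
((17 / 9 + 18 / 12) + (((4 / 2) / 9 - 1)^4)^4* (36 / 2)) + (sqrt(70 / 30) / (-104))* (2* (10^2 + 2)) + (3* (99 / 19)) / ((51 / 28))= 1635138824368755131 / 133005671333143254 - 17* sqrt(21) / 26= 9.30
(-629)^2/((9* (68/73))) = 1698929/36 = 47192.47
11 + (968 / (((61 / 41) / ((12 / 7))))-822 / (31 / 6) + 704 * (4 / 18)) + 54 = 140303089 / 119133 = 1177.70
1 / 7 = 0.14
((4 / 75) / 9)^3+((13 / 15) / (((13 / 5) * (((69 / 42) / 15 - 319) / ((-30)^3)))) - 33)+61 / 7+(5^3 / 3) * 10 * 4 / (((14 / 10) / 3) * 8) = 64928522799610591 / 144168441046875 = 450.37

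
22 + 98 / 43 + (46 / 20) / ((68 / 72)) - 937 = -3327094 / 3655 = -910.29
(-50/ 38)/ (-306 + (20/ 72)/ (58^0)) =450/ 104557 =0.00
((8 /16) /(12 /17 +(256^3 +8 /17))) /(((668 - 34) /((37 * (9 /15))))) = 1887 /1808248467280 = 0.00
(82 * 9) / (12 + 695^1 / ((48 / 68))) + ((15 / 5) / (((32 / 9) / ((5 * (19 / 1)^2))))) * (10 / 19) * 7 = 1073760921 / 191344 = 5611.68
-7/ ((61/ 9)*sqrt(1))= -63/ 61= -1.03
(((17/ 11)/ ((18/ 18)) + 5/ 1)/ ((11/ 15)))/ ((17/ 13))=6.83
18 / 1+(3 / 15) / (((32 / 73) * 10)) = 18.05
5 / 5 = 1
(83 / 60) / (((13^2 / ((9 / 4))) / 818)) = 15.07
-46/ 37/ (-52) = 23/ 962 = 0.02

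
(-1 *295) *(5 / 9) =-1475 / 9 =-163.89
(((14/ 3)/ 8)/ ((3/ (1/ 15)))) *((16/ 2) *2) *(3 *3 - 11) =-0.41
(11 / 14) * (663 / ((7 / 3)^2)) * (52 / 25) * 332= 566578584 / 8575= 66073.30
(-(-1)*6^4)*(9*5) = 58320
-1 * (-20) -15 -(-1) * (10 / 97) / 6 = 5.02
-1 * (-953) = 953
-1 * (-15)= 15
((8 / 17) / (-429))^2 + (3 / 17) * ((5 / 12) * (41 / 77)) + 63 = 93881674963 / 1489259772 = 63.04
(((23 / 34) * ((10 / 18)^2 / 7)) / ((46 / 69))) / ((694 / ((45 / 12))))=2875 / 11892384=0.00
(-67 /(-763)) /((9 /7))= 67 /981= 0.07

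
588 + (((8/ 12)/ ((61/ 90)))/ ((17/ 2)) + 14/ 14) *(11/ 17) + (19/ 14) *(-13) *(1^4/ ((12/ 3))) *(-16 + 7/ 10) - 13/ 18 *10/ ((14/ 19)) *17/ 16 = 114757387747/ 177700320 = 645.79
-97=-97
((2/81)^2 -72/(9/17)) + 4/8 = -1778023/13122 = -135.50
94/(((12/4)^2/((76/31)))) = 7144/279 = 25.61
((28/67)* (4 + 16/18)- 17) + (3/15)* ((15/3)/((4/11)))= -29443/2412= -12.21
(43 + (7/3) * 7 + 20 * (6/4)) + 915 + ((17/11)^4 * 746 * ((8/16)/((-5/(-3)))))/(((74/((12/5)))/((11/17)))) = 1031.13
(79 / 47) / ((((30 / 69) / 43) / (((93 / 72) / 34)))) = 2422061 / 383520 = 6.32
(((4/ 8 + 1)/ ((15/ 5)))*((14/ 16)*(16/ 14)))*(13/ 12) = 13/ 24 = 0.54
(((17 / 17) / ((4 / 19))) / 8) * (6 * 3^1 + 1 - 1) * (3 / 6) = 171 / 32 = 5.34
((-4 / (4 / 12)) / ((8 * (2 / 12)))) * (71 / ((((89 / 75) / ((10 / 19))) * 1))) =-479250 / 1691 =-283.41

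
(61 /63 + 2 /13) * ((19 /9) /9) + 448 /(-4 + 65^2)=1641631 /4444713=0.37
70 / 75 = 0.93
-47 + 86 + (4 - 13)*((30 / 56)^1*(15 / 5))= 687 / 28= 24.54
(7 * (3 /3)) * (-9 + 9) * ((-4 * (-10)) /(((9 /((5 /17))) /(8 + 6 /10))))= 0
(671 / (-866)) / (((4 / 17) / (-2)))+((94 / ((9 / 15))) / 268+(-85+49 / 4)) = -11415143 / 174066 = -65.58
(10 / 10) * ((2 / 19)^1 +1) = 21 / 19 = 1.11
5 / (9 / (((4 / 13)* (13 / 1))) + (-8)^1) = -20 / 23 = -0.87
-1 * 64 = -64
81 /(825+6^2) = 0.09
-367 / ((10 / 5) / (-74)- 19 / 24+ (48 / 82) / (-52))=173702568 / 392819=442.19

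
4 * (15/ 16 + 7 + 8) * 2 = 255/ 2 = 127.50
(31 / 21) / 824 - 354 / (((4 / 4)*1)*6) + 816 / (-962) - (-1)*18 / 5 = -56.25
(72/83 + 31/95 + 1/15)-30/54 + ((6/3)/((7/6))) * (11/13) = 13919473/6457815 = 2.16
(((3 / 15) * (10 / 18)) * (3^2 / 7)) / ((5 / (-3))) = -3 / 35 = -0.09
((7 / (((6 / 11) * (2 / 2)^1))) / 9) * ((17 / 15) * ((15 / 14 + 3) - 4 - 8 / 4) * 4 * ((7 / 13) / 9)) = -1309 / 1755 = -0.75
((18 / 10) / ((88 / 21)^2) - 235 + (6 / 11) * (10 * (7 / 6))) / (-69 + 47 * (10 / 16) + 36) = 63.04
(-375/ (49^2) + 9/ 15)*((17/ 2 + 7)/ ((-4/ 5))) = -20646/ 2401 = -8.60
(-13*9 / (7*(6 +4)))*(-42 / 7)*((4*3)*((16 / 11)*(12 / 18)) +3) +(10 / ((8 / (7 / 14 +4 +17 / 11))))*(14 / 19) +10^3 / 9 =47423 / 180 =263.46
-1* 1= -1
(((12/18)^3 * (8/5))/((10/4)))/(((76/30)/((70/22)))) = 448/1881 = 0.24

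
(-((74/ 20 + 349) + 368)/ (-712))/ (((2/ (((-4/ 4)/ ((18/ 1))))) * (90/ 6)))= -7207/ 3844800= -0.00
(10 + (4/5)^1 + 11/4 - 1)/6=2.09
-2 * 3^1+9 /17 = -93 /17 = -5.47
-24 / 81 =-8 / 27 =-0.30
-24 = -24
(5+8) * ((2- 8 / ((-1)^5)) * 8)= 1040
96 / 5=19.20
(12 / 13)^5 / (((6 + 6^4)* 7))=0.00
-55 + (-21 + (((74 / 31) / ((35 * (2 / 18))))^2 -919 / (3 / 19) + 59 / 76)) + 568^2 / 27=14624094225637 / 2415665700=6053.86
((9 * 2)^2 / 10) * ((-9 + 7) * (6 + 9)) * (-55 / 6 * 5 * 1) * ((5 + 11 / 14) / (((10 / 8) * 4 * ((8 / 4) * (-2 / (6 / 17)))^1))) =-1082565 / 238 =-4548.59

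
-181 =-181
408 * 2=816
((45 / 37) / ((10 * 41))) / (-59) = -9 / 179006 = -0.00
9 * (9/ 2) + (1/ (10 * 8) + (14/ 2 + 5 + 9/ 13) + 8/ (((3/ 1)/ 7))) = 224239/ 3120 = 71.87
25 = 25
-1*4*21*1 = -84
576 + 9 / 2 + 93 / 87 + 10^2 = 39531 / 58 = 681.57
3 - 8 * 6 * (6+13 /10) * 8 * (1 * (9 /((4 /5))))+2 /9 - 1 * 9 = -283876 /9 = -31541.78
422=422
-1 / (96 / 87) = -29 / 32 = -0.91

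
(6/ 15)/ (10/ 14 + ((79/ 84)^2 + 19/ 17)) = 0.15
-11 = -11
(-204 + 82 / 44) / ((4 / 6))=-13341 / 44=-303.20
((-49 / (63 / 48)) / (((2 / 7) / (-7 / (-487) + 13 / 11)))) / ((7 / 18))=-2153088 / 5357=-401.92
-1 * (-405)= 405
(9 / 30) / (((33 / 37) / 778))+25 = 15768 / 55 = 286.69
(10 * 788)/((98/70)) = 39400/7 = 5628.57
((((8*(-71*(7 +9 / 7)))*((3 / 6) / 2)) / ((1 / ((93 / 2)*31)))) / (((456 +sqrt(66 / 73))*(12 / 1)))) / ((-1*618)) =2744455513 / 5472123951 - 1978699*sqrt(4818) / 131330974824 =0.50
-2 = -2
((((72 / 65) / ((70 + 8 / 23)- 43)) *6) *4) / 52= 9936 / 531505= 0.02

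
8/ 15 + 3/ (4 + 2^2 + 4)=47/ 60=0.78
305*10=3050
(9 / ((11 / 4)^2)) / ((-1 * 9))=-16 / 121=-0.13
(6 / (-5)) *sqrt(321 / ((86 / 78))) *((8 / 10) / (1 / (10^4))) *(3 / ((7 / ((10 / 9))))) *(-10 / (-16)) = -60000 *sqrt(59813) / 301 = -48750.89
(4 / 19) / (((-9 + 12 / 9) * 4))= -3 / 437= -0.01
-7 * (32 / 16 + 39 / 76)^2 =-255367 / 5776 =-44.21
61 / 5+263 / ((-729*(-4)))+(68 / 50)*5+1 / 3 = 56639 / 2916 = 19.42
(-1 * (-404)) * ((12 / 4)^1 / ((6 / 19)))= 3838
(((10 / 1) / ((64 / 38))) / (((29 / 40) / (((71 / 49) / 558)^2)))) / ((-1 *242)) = -2394475 / 10493102554704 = -0.00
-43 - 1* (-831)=788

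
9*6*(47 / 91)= 2538 / 91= 27.89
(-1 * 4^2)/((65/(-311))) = 4976/65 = 76.55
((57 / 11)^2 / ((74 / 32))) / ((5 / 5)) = 51984 / 4477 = 11.61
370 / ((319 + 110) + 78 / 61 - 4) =22570 / 26003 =0.87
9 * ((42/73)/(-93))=-0.06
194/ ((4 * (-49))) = -97/ 98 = -0.99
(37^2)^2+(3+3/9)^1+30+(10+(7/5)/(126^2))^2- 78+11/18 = 1874216.95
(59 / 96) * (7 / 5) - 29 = -13507 / 480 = -28.14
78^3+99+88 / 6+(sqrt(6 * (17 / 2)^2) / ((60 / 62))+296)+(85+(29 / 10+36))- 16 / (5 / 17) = 527 * sqrt(6) / 60+2850187 / 6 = 475052.68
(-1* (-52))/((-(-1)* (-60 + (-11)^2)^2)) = 52/3721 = 0.01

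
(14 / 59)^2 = 196 / 3481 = 0.06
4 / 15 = 0.27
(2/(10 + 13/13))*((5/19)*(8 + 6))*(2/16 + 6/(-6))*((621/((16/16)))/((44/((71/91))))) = -1543185/239096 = -6.45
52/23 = 2.26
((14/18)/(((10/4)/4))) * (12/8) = 28/15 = 1.87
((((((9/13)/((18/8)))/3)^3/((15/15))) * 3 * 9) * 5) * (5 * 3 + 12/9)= 2.38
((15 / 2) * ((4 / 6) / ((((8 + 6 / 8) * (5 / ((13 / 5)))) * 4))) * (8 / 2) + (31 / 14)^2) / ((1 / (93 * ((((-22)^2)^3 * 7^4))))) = 3291331225558992 / 25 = 131653249022359.68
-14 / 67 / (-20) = 7 / 670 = 0.01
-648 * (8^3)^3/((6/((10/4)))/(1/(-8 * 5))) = 905969664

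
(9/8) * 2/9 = 1/4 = 0.25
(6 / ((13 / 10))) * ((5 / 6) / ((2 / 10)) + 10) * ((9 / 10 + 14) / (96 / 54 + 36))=1341 / 52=25.79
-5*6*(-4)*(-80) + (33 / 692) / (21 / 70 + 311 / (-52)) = -2453003745 / 255521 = -9600.01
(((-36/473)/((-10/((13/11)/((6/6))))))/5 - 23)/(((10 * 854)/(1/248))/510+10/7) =-1067962287/192908249050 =-0.01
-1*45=-45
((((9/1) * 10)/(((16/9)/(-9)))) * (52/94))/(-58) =47385/10904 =4.35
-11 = -11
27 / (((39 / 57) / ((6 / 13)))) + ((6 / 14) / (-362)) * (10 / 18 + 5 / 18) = 18.21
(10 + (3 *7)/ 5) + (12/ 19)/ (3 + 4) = 9503/ 665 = 14.29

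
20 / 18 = 10 / 9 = 1.11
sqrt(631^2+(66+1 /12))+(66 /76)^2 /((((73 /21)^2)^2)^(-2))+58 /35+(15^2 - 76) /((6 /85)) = 35*sqrt(11703) /6+552006256253358899 /30342338287380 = 18823.66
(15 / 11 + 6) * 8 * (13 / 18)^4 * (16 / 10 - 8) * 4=-1827904 / 4455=-410.30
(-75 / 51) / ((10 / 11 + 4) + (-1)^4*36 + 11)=-275 / 9707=-0.03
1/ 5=0.20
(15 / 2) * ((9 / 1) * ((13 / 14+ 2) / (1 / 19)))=105165 / 28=3755.89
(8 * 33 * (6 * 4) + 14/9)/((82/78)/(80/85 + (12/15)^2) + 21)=166094656/567793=292.53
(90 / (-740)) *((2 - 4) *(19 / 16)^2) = 3249 / 9472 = 0.34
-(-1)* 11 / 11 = 1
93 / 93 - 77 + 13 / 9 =-74.56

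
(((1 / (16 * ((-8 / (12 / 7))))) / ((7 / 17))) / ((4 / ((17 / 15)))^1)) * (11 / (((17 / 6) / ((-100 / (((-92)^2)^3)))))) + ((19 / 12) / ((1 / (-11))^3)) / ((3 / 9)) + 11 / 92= -3005429040091165963 / 475382321053696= -6322.13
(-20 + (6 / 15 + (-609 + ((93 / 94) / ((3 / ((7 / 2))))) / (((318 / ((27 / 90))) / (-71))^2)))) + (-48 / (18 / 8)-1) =-412499941349 / 633710400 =-650.93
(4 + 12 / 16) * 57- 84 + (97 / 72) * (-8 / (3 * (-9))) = 181909 / 972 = 187.15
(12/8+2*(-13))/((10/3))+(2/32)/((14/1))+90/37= -203599/41440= -4.91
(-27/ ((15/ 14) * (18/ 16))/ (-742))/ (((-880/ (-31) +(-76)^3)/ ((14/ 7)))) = -31/ 225372165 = -0.00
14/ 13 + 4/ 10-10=-554/ 65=-8.52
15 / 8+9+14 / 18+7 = 1343 / 72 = 18.65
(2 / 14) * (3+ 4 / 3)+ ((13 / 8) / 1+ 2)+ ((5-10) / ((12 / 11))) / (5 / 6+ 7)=28891 / 7896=3.66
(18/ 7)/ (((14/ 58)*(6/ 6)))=522/ 49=10.65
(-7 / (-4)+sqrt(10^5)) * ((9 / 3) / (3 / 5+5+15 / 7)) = 735 / 1084+10500 * sqrt(10) / 271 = 123.20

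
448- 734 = -286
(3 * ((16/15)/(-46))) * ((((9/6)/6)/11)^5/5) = -1/11853353600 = -0.00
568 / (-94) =-284 / 47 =-6.04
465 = 465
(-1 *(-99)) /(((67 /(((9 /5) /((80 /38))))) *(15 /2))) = 5643 /33500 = 0.17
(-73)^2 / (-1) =-5329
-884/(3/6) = -1768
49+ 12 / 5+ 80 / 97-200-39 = -90586 / 485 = -186.78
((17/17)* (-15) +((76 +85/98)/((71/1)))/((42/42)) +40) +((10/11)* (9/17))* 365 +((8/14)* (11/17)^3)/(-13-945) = 36339163376343/180118941926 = 201.75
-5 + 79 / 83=-336 / 83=-4.05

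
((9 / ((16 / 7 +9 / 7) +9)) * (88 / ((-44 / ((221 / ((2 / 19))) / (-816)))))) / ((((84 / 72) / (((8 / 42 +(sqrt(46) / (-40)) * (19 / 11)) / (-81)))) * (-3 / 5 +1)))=-1235 / 66528 +4693 * sqrt(46) / 1115136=0.01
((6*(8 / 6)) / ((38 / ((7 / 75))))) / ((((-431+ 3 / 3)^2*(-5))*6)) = -7 / 1976118750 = -0.00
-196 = -196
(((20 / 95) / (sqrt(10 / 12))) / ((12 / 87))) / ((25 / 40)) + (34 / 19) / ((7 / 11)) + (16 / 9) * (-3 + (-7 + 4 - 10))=-30682 / 1197 + 232 * sqrt(30) / 475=-22.96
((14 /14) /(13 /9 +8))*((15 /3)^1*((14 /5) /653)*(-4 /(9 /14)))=-0.01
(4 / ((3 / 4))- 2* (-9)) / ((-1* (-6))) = 3.89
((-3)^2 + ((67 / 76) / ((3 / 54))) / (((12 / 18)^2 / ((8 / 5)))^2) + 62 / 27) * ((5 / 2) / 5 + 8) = 47300749 / 25650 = 1844.08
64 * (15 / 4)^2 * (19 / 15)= 1140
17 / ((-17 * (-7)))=1 / 7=0.14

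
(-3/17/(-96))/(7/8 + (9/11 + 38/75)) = 0.00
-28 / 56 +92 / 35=149 / 70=2.13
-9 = -9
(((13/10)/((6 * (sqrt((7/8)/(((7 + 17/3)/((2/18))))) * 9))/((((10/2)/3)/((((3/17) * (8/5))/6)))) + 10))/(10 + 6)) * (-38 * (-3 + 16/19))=140706875/211154624 - 94095 * sqrt(399)/211154624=0.66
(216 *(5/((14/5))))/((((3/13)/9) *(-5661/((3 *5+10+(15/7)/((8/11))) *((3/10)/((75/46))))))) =-842283/61642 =-13.66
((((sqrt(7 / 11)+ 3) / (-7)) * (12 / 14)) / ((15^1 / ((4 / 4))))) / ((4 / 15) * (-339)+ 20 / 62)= 31 * sqrt(77) / 3762759+ 31 / 114023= 0.00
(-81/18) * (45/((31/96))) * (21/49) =-58320/217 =-268.76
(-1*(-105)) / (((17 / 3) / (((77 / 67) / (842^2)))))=24255 / 807509996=0.00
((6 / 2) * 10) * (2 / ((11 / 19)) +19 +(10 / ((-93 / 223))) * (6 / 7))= 136170 / 2387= 57.05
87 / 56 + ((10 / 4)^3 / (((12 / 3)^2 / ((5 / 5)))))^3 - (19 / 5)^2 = -4387543029 / 367001600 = -11.96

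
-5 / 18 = -0.28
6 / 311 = 0.02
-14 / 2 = -7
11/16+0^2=11/16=0.69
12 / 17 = 0.71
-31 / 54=-0.57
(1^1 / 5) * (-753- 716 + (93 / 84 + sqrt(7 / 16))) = -41101 / 140 + sqrt(7) / 20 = -293.45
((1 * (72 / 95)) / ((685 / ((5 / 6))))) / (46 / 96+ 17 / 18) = 1728 / 2668075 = 0.00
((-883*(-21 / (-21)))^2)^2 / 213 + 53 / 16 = 9726638998825 / 3408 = 2854060739.09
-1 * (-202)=202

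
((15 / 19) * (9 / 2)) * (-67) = -9045 / 38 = -238.03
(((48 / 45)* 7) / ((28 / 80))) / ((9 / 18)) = 128 / 3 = 42.67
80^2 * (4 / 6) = 12800 / 3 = 4266.67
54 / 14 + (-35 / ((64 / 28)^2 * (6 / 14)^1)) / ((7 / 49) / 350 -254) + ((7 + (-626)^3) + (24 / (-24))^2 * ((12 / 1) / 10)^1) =-2051735391941475833 / 8363698560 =-245314363.88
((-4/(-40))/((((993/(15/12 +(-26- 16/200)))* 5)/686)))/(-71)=851669/176257500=0.00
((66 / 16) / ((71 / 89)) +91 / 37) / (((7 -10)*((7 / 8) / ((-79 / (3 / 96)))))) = 405382496 / 55167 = 7348.28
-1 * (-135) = 135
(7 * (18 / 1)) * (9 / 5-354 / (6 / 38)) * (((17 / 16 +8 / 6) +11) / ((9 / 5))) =-50415701 / 24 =-2100654.21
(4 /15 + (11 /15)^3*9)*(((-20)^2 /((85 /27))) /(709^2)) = 206064 /213639425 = 0.00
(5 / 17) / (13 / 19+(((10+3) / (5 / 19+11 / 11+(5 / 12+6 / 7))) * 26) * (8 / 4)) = 384655 / 349378237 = 0.00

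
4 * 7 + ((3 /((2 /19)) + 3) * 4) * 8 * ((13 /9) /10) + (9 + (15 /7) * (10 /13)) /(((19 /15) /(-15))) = 21613 /455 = 47.50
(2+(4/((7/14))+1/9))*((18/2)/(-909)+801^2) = 5896954700/909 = 6487298.90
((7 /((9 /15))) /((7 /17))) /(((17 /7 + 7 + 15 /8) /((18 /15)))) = 1904 /633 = 3.01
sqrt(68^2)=68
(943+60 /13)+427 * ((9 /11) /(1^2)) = 185468 /143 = 1296.98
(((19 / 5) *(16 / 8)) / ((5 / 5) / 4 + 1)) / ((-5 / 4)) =-608 / 125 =-4.86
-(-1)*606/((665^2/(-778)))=-471468/442225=-1.07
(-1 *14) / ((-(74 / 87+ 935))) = 1218 / 81419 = 0.01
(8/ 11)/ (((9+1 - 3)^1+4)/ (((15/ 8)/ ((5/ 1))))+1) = 24/ 1001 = 0.02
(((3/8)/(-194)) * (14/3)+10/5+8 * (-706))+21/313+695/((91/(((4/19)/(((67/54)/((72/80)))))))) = -158826343823845/28136874584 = -5644.78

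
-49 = -49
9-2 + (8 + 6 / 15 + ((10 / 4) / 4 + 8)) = 961 / 40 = 24.02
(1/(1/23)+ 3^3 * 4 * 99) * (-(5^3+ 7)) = -1414380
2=2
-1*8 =-8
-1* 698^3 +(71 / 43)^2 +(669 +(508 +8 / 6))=-1886352819086 / 5547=-340067210.94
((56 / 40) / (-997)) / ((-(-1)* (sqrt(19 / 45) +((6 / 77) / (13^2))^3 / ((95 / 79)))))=45009820628385388776 / 166031520146880116267142040619627 - 36812140876149315754261213029* sqrt(95) / 166031520146880116267142040619627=-0.00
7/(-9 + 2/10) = -35/44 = -0.80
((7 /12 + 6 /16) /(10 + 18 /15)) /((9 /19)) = 2185 /12096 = 0.18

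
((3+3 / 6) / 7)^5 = 1 / 32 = 0.03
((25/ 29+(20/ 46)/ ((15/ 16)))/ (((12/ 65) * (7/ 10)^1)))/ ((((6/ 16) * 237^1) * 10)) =49270/ 4268133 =0.01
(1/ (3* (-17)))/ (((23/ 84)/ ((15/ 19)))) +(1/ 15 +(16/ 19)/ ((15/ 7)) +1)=156356/ 111435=1.40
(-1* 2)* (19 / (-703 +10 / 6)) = 57 / 1052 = 0.05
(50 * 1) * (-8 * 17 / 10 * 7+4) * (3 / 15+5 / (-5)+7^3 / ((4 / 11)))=-4297572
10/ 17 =0.59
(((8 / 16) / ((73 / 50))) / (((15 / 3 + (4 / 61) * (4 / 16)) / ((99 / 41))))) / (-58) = -16775 / 5902196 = -0.00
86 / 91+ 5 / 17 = 1917 / 1547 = 1.24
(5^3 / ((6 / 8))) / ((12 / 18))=250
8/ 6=1.33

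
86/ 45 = 1.91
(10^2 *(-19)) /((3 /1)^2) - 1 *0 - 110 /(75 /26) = -11216 /45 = -249.24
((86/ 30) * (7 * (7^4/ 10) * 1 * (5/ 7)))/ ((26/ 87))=2994047/ 260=11515.57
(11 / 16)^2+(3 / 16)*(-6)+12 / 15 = 0.15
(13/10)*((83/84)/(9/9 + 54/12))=1079/4620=0.23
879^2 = 772641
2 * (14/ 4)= 7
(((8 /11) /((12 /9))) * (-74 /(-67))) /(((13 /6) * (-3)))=-888 /9581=-0.09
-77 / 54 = -1.43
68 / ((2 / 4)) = 136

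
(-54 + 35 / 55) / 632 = -587 / 6952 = -0.08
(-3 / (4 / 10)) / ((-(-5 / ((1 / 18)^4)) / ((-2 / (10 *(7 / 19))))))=19 / 2449440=0.00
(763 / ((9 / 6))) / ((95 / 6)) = 3052 / 95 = 32.13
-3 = -3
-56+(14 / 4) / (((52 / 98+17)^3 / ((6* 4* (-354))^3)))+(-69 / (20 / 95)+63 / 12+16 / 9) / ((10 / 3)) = -15151345860263819047 / 38030386740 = -398401046.09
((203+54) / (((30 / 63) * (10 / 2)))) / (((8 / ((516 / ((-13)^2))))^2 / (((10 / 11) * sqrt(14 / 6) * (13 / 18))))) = 3326351 * sqrt(21) / 966680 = 15.77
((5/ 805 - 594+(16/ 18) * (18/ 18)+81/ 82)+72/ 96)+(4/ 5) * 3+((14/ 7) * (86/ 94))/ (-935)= -6150553170943/ 10442914020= -588.97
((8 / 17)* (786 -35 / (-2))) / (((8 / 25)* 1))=40175 / 34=1181.62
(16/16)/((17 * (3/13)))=0.25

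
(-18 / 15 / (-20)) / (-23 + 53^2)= 3 / 139300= 0.00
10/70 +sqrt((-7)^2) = 50/7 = 7.14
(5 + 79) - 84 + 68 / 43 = 68 / 43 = 1.58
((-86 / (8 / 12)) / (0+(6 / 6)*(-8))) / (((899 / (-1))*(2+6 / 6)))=-43 / 7192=-0.01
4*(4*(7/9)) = 112/9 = 12.44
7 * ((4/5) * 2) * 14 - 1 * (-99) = 255.80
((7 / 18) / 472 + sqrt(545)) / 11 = 7 / 93456 + sqrt(545) / 11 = 2.12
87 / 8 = 10.88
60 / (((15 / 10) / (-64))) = -2560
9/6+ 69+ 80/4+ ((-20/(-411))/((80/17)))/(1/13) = 149003/1644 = 90.63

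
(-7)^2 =49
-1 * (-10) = 10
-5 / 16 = -0.31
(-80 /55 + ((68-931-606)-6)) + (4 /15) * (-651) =-90753 /55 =-1650.05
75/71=1.06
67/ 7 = 9.57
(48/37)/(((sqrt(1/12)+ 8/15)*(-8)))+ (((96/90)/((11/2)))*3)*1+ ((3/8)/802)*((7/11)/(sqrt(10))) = 21*sqrt(10)/705760+ 55904/368335+ 900*sqrt(3)/6697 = 0.38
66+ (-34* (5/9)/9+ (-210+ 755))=49321/81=608.90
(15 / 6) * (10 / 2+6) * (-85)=-2337.50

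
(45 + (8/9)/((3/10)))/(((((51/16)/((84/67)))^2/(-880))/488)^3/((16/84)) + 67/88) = 473813342460361090494663743242240000/7521308674190707773288922422115959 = 63.00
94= 94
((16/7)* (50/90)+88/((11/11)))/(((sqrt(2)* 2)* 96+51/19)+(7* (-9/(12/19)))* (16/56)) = 23294608/738506097+519747584* sqrt(2)/2215518291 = 0.36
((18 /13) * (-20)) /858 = -60 /1859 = -0.03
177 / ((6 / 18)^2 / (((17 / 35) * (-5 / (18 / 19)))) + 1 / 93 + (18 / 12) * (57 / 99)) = 116971866 / 549203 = 212.98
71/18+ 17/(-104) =3.78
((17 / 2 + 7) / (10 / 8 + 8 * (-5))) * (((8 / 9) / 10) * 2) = -16 / 225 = -0.07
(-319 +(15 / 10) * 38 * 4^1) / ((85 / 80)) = -1456 / 17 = -85.65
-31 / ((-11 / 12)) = 372 / 11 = 33.82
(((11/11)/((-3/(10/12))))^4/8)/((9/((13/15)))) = 1625/22674816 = 0.00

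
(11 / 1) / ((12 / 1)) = 11 / 12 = 0.92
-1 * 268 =-268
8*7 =56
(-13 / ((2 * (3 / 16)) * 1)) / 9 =-104 / 27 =-3.85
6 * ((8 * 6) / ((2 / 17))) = 2448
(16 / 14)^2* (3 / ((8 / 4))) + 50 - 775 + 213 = -24992 / 49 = -510.04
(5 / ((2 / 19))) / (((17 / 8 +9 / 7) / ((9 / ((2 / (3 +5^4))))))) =7517160 / 191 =39356.86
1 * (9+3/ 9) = 28/ 3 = 9.33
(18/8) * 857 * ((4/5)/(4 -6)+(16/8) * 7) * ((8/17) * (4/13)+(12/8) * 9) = 46517103/130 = 357823.87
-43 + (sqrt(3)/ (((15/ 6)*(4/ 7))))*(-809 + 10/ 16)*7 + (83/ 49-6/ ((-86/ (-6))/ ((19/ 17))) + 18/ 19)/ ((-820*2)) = -6903.72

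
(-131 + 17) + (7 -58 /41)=-4445 /41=-108.41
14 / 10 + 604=3027 / 5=605.40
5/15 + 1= 4/3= 1.33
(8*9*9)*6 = 3888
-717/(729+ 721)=-717/1450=-0.49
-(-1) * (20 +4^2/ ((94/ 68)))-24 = 356/ 47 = 7.57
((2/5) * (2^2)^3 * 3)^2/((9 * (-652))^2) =1024/5978025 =0.00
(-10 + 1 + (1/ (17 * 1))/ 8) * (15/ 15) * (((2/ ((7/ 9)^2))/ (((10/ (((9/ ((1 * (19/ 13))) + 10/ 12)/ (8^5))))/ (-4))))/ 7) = 26317737/ 72606679040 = 0.00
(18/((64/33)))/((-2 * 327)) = -99/6976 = -0.01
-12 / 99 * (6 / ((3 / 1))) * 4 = -32 / 33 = -0.97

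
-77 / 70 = -11 / 10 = -1.10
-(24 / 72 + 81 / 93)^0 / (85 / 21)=-21 / 85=-0.25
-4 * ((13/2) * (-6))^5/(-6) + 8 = -60149458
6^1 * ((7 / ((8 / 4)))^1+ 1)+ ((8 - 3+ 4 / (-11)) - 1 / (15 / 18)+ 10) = 2224 / 55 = 40.44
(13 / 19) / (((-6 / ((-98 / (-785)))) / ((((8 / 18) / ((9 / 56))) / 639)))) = -142688 / 2315956455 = -0.00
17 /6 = 2.83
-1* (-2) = 2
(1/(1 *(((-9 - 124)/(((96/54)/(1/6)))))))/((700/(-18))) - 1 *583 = -13569277/23275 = -583.00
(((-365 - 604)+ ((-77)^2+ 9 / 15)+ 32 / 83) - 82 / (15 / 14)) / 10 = 6081143 / 12450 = 488.45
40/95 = 0.42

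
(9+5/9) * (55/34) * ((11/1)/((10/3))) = 5203/102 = 51.01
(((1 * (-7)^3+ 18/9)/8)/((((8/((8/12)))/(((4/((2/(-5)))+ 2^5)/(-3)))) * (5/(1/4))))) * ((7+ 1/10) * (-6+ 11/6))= -266321/6912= -38.53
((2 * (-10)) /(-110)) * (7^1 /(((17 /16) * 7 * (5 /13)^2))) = 5408 /4675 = 1.16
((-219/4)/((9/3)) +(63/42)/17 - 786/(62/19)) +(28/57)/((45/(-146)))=-1409212669/5407020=-260.63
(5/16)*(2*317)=1585/8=198.12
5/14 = 0.36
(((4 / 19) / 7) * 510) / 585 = 136 / 5187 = 0.03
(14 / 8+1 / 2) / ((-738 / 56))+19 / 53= 408 / 2173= 0.19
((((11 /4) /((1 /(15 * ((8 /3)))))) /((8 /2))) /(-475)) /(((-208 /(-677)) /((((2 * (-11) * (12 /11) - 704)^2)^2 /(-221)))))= 386785503104 /1615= 239495667.56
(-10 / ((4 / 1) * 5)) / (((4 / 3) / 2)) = -3 / 4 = -0.75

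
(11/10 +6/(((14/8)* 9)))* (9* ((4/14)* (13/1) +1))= 30789/490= 62.83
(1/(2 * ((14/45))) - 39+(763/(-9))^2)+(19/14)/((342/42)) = 16216303/2268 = 7150.05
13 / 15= 0.87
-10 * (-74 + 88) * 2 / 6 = -140 / 3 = -46.67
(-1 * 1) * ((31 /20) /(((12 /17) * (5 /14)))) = -3689 /600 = -6.15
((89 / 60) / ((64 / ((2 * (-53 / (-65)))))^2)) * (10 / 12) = 250001 / 311500800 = 0.00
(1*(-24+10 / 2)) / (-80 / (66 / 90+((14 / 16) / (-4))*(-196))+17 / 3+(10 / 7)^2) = -14615769 / 4517789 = -3.24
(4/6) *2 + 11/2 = 41/6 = 6.83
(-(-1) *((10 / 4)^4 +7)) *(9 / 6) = 2211 / 32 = 69.09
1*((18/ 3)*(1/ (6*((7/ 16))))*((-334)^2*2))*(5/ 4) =4462240/ 7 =637462.86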